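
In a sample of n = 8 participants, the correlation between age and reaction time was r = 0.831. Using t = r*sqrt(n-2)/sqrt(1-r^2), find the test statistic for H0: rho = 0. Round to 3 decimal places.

1 − r² = 1 − 0.690561 = 0.309439;  √(1−r²) = 0.556272
√(n−2) = √6 = 2.449490
t = r·√(n−2)/√(1−r²) = 0.831 · 2.449490 / 0.556272 = 3.659

3.659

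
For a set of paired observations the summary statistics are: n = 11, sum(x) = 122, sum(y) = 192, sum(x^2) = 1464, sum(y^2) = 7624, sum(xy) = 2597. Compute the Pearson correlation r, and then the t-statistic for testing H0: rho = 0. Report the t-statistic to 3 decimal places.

2.776

Numerator: nΣxy − (Σx)(Σy) = 11·2597 − (122)(192) = 5143
Denominator: √[(nΣx²−(Σx)²)(nΣy²−(Σy)²)]
  nΣx²−(Σx)² = 11·1464 − 14884 = 1220;  nΣy²−(Σy)² = 11·7624 − 36864 = 47000
  √(1220·47000) = √57340000 = 7572.3180
r = 5143 / 7572.3180 = 0.6792
t = r·√(n−2)/√(1−r²) = 0.6792·√9 / √(1−0.461313) = 2.037600 / 0.733953 = 2.776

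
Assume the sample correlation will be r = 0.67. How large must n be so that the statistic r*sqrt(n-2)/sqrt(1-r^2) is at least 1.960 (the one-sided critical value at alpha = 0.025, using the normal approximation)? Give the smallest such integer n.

7

r√(n−2)/√(1−r²) ≥ 1.960  ⇔  n−2 ≥ (1.960)²·(1−r²)/r²
(1−r²)/r² = (1−0.4489)/0.4489 = 1.2277
n ≥ 2 + 3.8416·1.2277 = 2 + 4.7163 = 6.7163
⌈6.7163⌉ = 7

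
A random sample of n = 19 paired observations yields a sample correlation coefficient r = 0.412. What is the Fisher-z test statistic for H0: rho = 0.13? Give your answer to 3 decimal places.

1.229

Fisher z: atanh(0.412) = 0.438018, atanh(0.13) = 0.130740
z = (z_r − z_0)·√(n−3) = (0.438018 − 0.130740)·√16 = 0.307278 · 4.000000 = 1.229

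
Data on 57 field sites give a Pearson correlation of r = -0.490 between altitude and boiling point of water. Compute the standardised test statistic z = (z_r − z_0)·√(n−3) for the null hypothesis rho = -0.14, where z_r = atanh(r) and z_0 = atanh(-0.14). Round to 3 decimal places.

-2.904

z_r = atanh(-0.490) = -0.536060,  z_0 = atanh(-0.14) = -0.140926
SE = 1/√(n−3) = 1/√54 = 0.136083
z = (z_r − z_0)/SE = (-0.536060 − (-0.140926)) / 0.136083 = -0.395134 / 0.136083 = -2.904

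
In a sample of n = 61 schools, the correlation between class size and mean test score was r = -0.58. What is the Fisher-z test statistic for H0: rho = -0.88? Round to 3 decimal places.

5.432

Fisher z: atanh(-0.58) = -0.662463, atanh(-0.88) = -1.375768
z = (z_r − z_0)·√(n−3) = (-0.662463 − (-1.375768))·√58 = 0.713305 · 7.615773 = 5.432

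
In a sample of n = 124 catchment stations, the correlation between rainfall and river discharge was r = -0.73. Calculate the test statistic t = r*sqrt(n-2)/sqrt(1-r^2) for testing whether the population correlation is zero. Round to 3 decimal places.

t = r·√(n−2) / √(1−r²) with r = -0.73, n = 124
  = -0.73·√122 / √(1 − 0.5329)
  = -0.73·11.045361 / 0.683447
  = -8.063114 / 0.683447 = -11.798

-11.798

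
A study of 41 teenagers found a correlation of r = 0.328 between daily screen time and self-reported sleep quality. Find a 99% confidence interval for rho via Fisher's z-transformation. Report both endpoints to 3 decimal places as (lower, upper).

z_r = atanh(0.328) = 0.340585;  SE = 1/√(n−3) = 1/√38 = 0.162221
z-limits: 0.340585 ± 2.576·0.162221 = 0.340585 ± 0.417881 = [-0.077296, 0.758466]
ρ-limits: (tanh -0.077296, tanh 0.758466) = (-0.077, 0.640)

(-0.077, 0.640)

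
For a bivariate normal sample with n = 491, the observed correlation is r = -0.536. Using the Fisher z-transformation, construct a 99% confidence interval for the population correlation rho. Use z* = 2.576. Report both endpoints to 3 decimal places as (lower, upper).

z_r = atanh(-0.536) = -0.598526;  SE = 1/√(n−3) = 1/√488 = 0.045268
z-limits: -0.598526 ± 2.576·0.045268 = -0.598526 ± 0.116610 = [-0.715136, -0.481916]
ρ-limits: (tanh -0.715136, tanh -0.481916) = (-0.614, -0.448)

(-0.614, -0.448)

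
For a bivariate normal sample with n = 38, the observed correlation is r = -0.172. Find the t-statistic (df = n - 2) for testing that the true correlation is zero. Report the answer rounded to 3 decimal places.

-1.048

t = r·√(n−2) / √(1−r²) with r = -0.172, n = 38
  = -0.172·√36 / √(1 − 0.029584)
  = -0.172·6.000000 / 0.985097
  = -1.032000 / 0.985097 = -1.048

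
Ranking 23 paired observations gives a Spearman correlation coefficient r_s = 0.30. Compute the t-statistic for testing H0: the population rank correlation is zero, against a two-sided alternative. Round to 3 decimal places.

1.441

1 − r_s² = 1 − 0.0900 = 0.9100;  √(1−r_s²) = 0.953939
√(n−2) = √21 = 4.582576
t = r_s·√(n−2)/√(1−r_s²) = 0.30 · 4.582576 / 0.953939 = 1.441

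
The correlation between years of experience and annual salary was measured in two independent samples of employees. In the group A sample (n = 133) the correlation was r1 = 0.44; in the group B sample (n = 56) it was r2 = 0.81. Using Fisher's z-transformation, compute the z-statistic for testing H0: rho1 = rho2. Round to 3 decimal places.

-4.018

Fisher z-transforms: z1 = atanh(0.44) = 0.472231, z2 = atanh(0.81) = 1.127029; difference d = -0.654798
Var(d) = 1/130 + 1/53 = 0.0076923 + 0.0188679 = 0.0265602
z = d/√Var(d) = -0.654798 / √0.0265602 = -0.654798 / 0.162973 = -4.018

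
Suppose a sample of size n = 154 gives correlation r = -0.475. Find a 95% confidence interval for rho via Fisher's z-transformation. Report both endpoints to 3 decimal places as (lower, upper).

(-0.589, -0.343)

z_r = atanh(-0.475) = -0.516508;  SE = 1/√(n−3) = 1/√151 = 0.081379
z-limits: -0.516508 ± 1.960·0.081379 = -0.516508 ± 0.159503 = [-0.676011, -0.357005]
ρ-limits: (tanh -0.676011, tanh -0.357005) = (-0.589, -0.343)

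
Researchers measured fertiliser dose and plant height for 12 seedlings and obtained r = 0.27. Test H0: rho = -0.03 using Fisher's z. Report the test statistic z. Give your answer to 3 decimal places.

0.921

Fisher z: atanh(0.27) = 0.276864, atanh(-0.03) = -0.030009
z = (z_r − z_0)·√(n−3) = (0.276864 − (-0.030009))·√9 = 0.306873 · 3.000000 = 0.921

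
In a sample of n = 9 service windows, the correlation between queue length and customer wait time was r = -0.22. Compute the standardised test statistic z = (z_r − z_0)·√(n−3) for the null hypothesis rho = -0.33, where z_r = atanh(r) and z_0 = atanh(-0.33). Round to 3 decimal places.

z_r = atanh(-0.22) = -0.223656,  z_0 = atanh(-0.33) = -0.342828
SE = 1/√(n−3) = 1/√6 = 0.408248
z = (z_r − z_0)/SE = (-0.223656 − (-0.342828)) / 0.408248 = 0.119172 / 0.408248 = 0.292

0.292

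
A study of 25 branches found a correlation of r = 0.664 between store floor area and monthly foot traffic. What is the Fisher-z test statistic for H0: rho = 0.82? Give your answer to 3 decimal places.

-1.674

z_r = atanh(0.664) = 0.799934,  z_0 = atanh(0.82) = 1.156817
SE = 1/√(n−3) = 1/√22 = 0.213201
z = (z_r − z_0)/SE = (0.799934 − 1.156817) / 0.213201 = -0.356883 / 0.213201 = -1.674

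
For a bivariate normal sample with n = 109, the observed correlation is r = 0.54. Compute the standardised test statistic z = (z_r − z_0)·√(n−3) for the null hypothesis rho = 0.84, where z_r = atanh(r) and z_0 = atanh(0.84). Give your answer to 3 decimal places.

-6.353

Fisher z: atanh(0.54) = 0.604156, atanh(0.84) = 1.221174
z = (z_r − z_0)·√(n−3) = (0.604156 − 1.221174)·√106 = -0.617018 · 10.295630 = -6.353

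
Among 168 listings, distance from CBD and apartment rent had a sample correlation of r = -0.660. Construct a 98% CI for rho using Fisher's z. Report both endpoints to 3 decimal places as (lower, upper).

z_r = atanh(-0.660) = -0.792814;  SE = 1/√(n−3) = 1/√165 = 0.077850
z-limits: -0.792814 ± 2.326·0.077850 = -0.792814 ± 0.181079 = [-0.973893, -0.611735]
ρ-limits: (tanh -0.973893, tanh -0.611735) = (-0.750, -0.545)

(-0.750, -0.545)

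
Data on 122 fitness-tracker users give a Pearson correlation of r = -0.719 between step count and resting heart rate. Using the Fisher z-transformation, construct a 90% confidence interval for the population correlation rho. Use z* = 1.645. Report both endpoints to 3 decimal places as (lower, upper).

Fisher z: z_r = atanh(r) = ½·ln((1+(-0.719))/(1−(-0.719))) = -0.905572
SE(z) = 1/√(n−3) = 1/√119 = 0.091670
90% ⇒ z* = 1.645; margin = 1.645·0.091670 = 0.150797
CI on z-scale: (-1.056369, -0.754775)
Back-transform: tanh(-1.056369) = -0.784270, tanh(-0.754775) = -0.637989

(-0.784, -0.638)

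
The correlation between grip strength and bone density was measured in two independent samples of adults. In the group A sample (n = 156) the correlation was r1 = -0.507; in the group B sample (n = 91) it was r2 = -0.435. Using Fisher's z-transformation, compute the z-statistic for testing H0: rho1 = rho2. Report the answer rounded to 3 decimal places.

-0.692

z1 = atanh(-0.507) = -0.558684,  z2 = atanh(-0.435) = -0.466047
SE = √(1/(n1−3) + 1/(n2−3)) = √(1/153 + 1/88) = √(0.0065359 + 0.0113636) = √0.0178995 = 0.133789
z = (z1 − z2)/SE = (-0.558684 − (-0.466047)) / 0.133789 = -0.092637 / 0.133789 = -0.692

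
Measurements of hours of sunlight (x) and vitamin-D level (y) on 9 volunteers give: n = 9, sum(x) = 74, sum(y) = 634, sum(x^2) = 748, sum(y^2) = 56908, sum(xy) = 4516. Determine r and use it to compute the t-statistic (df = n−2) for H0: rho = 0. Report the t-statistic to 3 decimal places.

Numerator: nΣxy − (Σx)(Σy) = 9·4516 − (74)(634) = -6272
Denominator: √[(nΣx²−(Σx)²)(nΣy²−(Σy)²)]
  nΣx²−(Σx)² = 9·748 − 5476 = 1256;  nΣy²−(Σy)² = 9·56908 − 401956 = 110216
  √(1256·110216) = √138431296 = 11765.6830
r = -6272 / 11765.6830 = -0.5331
t = r·√(n−2)/√(1−r²) = -0.5331·√7 / √(1−0.284196) = -1.410450 / 0.846052 = -1.667

-1.667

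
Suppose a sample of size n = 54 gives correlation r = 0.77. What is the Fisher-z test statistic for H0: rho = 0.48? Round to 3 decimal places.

3.552

Fisher z: atanh(0.77) = 1.020328, atanh(0.48) = 0.522984
z = (z_r − z_0)·√(n−3) = (1.020328 − 0.522984)·√51 = 0.497344 · 7.141428 = 3.552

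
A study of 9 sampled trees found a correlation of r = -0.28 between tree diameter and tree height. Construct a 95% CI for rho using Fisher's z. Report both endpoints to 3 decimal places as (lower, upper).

Fisher z: z_r = atanh(r) = ½·ln((1+(-0.28))/(1−(-0.28))) = -0.287682
SE(z) = 1/√(n−3) = 1/√6 = 0.408248
95% ⇒ z* = 1.960; margin = 1.960·0.408248 = 0.800166
CI on z-scale: (-1.087848, 0.512484)
Back-transform: tanh(-1.087848) = -0.796091, tanh(0.512484) = 0.471878

(-0.796, 0.472)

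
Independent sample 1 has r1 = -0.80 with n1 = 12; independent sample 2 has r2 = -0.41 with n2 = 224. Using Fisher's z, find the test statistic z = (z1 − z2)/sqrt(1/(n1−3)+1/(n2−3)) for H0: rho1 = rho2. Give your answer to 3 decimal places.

z1 = atanh(-0.80) = -1.098612,  z2 = atanh(-0.41) = -0.435611
SE = √(1/(n1−3) + 1/(n2−3)) = √(1/9 + 1/221) = √(0.1111111 + 0.0045249) = √0.1156360 = 0.340053
z = (z1 − z2)/SE = (-1.098612 − (-0.435611)) / 0.340053 = -0.663001 / 0.340053 = -1.950

-1.950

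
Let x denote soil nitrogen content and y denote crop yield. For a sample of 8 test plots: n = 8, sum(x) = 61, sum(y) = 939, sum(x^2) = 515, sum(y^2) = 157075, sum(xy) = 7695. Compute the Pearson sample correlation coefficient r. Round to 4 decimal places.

0.3500

S_xy = nΣxy − ΣxΣy = 8·7695 − 61·939 = 61560 − 57279 = 4281
S_xx = nΣx² − (Σx)² = 8·515 − 61² = 4120 − 3721 = 399
S_yy = nΣy² − (Σy)² = 8·157075 − 939² = 1256600 − 881721 = 374879
r = S_xy / √(S_xx·S_yy) = 4281 / √(399·374879) = 4281 / √149576721 = 4281 / 12230.1562 = 0.3500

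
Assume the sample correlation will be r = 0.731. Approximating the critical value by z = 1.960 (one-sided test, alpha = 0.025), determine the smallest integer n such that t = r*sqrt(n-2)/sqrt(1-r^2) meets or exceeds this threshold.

Need r·√(n−2)/√(1−r²) ≥ 1.960
√(n−2) ≥ 1.960·√(1−0.534361) / 0.731 = 1.960·0.682377 / 0.731 = 1.8296
n−2 ≥ 3.3474  ⇒  n ≥ 5.3474
Smallest integer n = 6

6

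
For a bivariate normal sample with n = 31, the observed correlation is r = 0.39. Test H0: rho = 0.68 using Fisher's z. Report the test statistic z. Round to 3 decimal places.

z_r = atanh(0.39) = 0.411800,  z_0 = atanh(0.68) = 0.829114
SE = 1/√(n−3) = 1/√28 = 0.188982
z = (z_r − z_0)/SE = (0.411800 − 0.829114) / 0.188982 = -0.417314 / 0.188982 = -2.208

-2.208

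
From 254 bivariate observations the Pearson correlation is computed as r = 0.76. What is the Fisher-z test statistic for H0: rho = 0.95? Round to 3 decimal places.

z_r = atanh(0.76) = 0.996215,  z_0 = atanh(0.95) = 1.831781
SE = 1/√(n−3) = 1/√251 = 0.063119
z = (z_r − z_0)/SE = (0.996215 − 1.831781) / 0.063119 = -0.835566 / 0.063119 = -13.238

-13.238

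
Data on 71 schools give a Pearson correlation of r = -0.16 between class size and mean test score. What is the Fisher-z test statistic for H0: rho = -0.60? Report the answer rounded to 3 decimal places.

Fisher z: atanh(-0.16) = -0.161387, atanh(-0.60) = -0.693147
z = (z_r − z_0)·√(n−3) = (-0.161387 − (-0.693147))·√68 = 0.531760 · 8.246211 = 4.385

4.385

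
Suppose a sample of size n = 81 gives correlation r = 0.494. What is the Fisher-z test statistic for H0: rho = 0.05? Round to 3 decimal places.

4.339

Fisher z: atanh(0.494) = 0.541338, atanh(0.05) = 0.050042
z = (z_r − z_0)·√(n−3) = (0.541338 − 0.050042)·√78 = 0.491296 · 8.831761 = 4.339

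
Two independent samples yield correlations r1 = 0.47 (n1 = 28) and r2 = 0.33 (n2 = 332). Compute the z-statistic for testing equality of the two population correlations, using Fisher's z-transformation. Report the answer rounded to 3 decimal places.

z1 = atanh(0.47) = 0.510070,  z2 = atanh(0.33) = 0.342828
SE = √(1/(n1−3) + 1/(n2−3)) = √(1/25 + 1/329) = √(0.0400000 + 0.0030395) = √0.0430395 = 0.207460
z = (z1 − z2)/SE = (0.510070 − 0.342828) / 0.207460 = 0.167242 / 0.207460 = 0.806

0.806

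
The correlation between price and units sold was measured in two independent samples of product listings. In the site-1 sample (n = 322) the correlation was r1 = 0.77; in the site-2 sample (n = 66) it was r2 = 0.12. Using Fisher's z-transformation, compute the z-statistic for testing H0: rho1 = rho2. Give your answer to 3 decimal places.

6.526

z1 = atanh(0.77) = 1.020328,  z2 = atanh(0.12) = 0.120581
SE = √(1/(n1−3) + 1/(n2−3)) = √(1/319 + 1/63) = √(0.0031348 + 0.0158730) = √0.0190078 = 0.137869
z = (z1 − z2)/SE = (1.020328 − 0.120581) / 0.137869 = 0.899747 / 0.137869 = 6.526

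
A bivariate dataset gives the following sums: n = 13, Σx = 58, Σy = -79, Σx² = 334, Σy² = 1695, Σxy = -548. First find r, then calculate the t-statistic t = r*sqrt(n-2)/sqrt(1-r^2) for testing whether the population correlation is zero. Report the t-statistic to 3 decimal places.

Numerator: nΣxy − (Σx)(Σy) = 13·(-548) − (58)(-79) = -2542
Denominator: √[(nΣx²−(Σx)²)(nΣy²−(Σy)²)]
  nΣx²−(Σx)² = 13·334 − 3364 = 978;  nΣy²−(Σy)² = 13·1695 − 6241 = 15794
  √(978·15794) = √15446532 = 3930.2076
r = -2542 / 3930.2076 = -0.6468
t = r·√(n−2)/√(1−r²) = -0.6468·√11 / √(1−0.418350) = -2.145193 / 0.762660 = -2.813

-2.813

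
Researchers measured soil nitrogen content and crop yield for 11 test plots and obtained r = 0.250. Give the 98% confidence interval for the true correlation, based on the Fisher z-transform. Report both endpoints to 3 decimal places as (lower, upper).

(-0.513, 0.792)

z_r = atanh(0.250) = 0.255413;  SE = 1/√(n−3) = 1/√8 = 0.353553
z-limits: 0.255413 ± 2.326·0.353553 = 0.255413 ± 0.822364 = [-0.566951, 1.077777]
ρ-limits: (tanh -0.566951, tanh 1.077777) = (-0.513, 0.792)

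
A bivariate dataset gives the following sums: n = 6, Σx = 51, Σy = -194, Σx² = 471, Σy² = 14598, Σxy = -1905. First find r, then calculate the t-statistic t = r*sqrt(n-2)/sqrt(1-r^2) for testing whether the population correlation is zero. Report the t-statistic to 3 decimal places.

-1.031

S_xy = nΣxy − ΣxΣy = 6·(-1905) − 51·(-194) = -11430 − (-9894) = -1536
S_xx = nΣx² − (Σx)² = 6·471 − 51² = 2826 − 2601 = 225
S_yy = nΣy² − (Σy)² = 6·14598 − (-194)² = 87588 − 37636 = 49952
r = S_xy / √(S_xx·S_yy) = -1536 / √(225·49952) = -1536 / √11239200 = -1536 / 3352.4916 = -0.4582
t = r·√(n−2)/√(1−r²) = -0.4582·√4 / √(1−0.209947) = -0.916400 / 0.888849 = -1.031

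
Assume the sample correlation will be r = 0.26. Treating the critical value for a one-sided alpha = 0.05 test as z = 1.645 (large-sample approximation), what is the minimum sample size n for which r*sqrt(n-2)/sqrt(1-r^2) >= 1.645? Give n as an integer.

40

Need r·√(n−2)/√(1−r²) ≥ 1.645
√(n−2) ≥ 1.645·√(1−0.0676) / 0.26 = 1.645·0.965609 / 0.26 = 6.1093
n−2 ≥ 37.3235  ⇒  n ≥ 39.3235
Smallest integer n = 40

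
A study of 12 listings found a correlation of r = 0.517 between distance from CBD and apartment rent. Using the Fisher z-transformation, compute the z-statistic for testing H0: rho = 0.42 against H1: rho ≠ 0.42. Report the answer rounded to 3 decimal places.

Fisher z: atanh(0.517) = 0.572237, atanh(0.42) = 0.447692
z = (z_r − z_0)·√(n−3) = (0.572237 − 0.447692)·√9 = 0.124545 · 3.000000 = 0.374

0.374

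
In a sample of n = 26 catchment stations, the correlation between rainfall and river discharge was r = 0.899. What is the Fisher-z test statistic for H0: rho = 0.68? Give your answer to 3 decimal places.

3.059

Fisher z: atanh(0.899) = 1.466981, atanh(0.68) = 0.829114
z = (z_r − z_0)·√(n−3) = (1.466981 − 0.829114)·√23 = 0.637867 · 4.795832 = 3.059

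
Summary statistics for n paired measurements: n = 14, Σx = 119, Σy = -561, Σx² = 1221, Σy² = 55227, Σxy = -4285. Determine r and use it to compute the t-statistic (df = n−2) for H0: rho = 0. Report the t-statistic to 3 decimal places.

Numerator: nΣxy − (Σx)(Σy) = 14·(-4285) − (119)(-561) = 6769
Denominator: √[(nΣx²−(Σx)²)(nΣy²−(Σy)²)]
  nΣx²−(Σx)² = 14·1221 − 14161 = 2933;  nΣy²−(Σy)² = 14·55227 − 314721 = 458457
  √(2933·458457) = √1344654381 = 36669.5293
r = 6769 / 36669.5293 = 0.1846
t = r·√(n−2)/√(1−r²) = 0.1846·√12 / √(1−0.034077) = 0.639473 / 0.982814 = 0.651

0.651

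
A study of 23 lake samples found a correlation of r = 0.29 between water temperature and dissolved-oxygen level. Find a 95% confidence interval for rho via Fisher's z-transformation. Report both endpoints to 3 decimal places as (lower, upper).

Fisher z: z_r = atanh(r) = ½·ln((1+0.29)/(1−0.29)) = 0.298566
SE(z) = 1/√(n−3) = 1/√20 = 0.223607
95% ⇒ z* = 1.960; margin = 1.960·0.223607 = 0.438270
CI on z-scale: (-0.139704, 0.736836)
Back-transform: tanh(-0.139704) = -0.138802, tanh(0.736836) = 0.627230

(-0.139, 0.627)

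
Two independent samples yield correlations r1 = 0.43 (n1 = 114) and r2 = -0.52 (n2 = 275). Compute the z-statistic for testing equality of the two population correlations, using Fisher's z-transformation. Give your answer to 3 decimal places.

9.200

z1 = atanh(0.43) = 0.459897,  z2 = atanh(-0.52) = -0.576340
SE = √(1/(n1−3) + 1/(n2−3)) = √(1/111 + 1/272) = √(0.0090090 + 0.0036765) = √0.0126855 = 0.112630
z = (z1 − z2)/SE = (0.459897 − (-0.576340)) / 0.112630 = 1.036237 / 0.112630 = 9.200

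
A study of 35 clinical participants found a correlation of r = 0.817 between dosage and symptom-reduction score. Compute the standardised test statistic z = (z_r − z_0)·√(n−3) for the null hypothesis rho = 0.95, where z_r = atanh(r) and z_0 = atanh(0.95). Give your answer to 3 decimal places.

-3.870

Fisher z: atanh(0.817) = 1.147728, atanh(0.95) = 1.831781
z = (z_r − z_0)·√(n−3) = (1.147728 − 1.831781)·√32 = -0.684053 · 5.656854 = -3.870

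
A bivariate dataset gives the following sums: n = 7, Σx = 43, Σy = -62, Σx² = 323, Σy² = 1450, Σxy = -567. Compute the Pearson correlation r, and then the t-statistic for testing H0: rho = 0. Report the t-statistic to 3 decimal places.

-3.071

S_xy = nΣxy − ΣxΣy = 7·(-567) − 43·(-62) = -3969 − (-2666) = -1303
S_xx = nΣx² − (Σx)² = 7·323 − 43² = 2261 − 1849 = 412
S_yy = nΣy² − (Σy)² = 7·1450 − (-62)² = 10150 − 3844 = 6306
r = S_xy / √(S_xx·S_yy) = -1303 / √(412·6306) = -1303 / √2598072 = -1303 / 1611.8536 = -0.8084
t = r·√(n−2)/√(1−r²) = -0.8084·√5 / √(1−0.653511) = -1.807637 / 0.588633 = -3.071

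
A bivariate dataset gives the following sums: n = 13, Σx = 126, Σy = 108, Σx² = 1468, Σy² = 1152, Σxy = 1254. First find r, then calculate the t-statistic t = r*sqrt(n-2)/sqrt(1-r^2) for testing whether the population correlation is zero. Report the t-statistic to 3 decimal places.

Numerator: nΣxy − (Σx)(Σy) = 13·1254 − (126)(108) = 2694
Denominator: √[(nΣx²−(Σx)²)(nΣy²−(Σy)²)]
  nΣx²−(Σx)² = 13·1468 − 15876 = 3208;  nΣy²−(Σy)² = 13·1152 − 11664 = 3312
  √(3208·3312) = √10624896 = 3259.5852
r = 2694 / 3259.5852 = 0.8265
t = r·√(n−2)/√(1−r²) = 0.8265·√11 / √(1−0.683102) = 2.741190 / 0.562937 = 4.869

4.869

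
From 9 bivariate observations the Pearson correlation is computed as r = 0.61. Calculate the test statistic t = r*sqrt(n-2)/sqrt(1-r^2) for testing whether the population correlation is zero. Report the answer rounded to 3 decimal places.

1 − r² = 1 − 0.3721 = 0.6279;  √(1−r²) = 0.792401
√(n−2) = √7 = 2.645751
t = r·√(n−2)/√(1−r²) = 0.61 · 2.645751 / 0.792401 = 2.037

2.037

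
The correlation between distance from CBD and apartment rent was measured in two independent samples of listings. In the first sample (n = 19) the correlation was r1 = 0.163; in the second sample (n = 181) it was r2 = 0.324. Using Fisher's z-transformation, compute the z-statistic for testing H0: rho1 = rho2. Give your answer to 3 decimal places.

-0.658

z1 = atanh(0.163) = 0.164467,  z2 = atanh(0.324) = 0.336110
SE = √(1/(n1−3) + 1/(n2−3)) = √(1/16 + 1/178) = √(0.0625000 + 0.0056180) = √0.0681180 = 0.260994
z = (z1 − z2)/SE = (0.164467 − 0.336110) / 0.260994 = -0.171643 / 0.260994 = -0.658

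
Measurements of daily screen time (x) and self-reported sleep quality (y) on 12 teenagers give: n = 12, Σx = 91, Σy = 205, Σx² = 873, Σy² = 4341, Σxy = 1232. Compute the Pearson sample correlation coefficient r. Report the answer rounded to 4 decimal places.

-0.8235

S_xy = nΣxy − ΣxΣy = 12·1232 − 91·205 = 14784 − 18655 = -3871
S_xx = nΣx² − (Σx)² = 12·873 − 91² = 10476 − 8281 = 2195
S_yy = nΣy² − (Σy)² = 12·4341 − 205² = 52092 − 42025 = 10067
r = S_xy / √(S_xx·S_yy) = -3871 / √(2195·10067) = -3871 / √22097065 = -3871 / 4700.7515 = -0.8235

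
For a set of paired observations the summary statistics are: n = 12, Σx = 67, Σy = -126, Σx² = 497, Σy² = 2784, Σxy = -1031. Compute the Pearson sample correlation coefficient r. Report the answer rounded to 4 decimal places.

Numerator: nΣxy − (Σx)(Σy) = 12·(-1031) − (67)(-126) = -3930
Denominator: √[(nΣx²−(Σx)²)(nΣy²−(Σy)²)]
  nΣx²−(Σx)² = 12·497 − 4489 = 1475;  nΣy²−(Σy)² = 12·2784 − 15876 = 17532
  √(1475·17532) = √25859700 = 5085.2434
r = -3930 / 5085.2434 = -0.7728

-0.7728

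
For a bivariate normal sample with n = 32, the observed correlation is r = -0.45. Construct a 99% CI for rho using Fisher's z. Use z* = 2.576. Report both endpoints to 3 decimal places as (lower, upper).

(-0.746, -0.006)

Fisher z: z_r = atanh(r) = ½·ln((1+(-0.45))/(1−(-0.45))) = -0.484700
SE(z) = 1/√(n−3) = 1/√29 = 0.185695
99% ⇒ z* = 2.576; margin = 2.576·0.185695 = 0.478350
CI on z-scale: (-0.963050, -0.006350)
Back-transform: tanh(-0.963050) = -0.745634, tanh(-0.006350) = -0.006350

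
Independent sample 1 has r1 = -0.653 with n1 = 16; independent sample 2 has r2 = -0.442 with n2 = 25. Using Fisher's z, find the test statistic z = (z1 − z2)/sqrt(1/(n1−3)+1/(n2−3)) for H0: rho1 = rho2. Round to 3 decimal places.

z1 = atanh(-0.653) = -0.780511,  z2 = atanh(-0.442) = -0.474714
SE = √(1/(n1−3) + 1/(n2−3)) = √(1/13 + 1/22) = √(0.0769231 + 0.0454545) = √0.1223776 = 0.349825
z = (z1 − z2)/SE = (-0.780511 − (-0.474714)) / 0.349825 = -0.305797 / 0.349825 = -0.874

-0.874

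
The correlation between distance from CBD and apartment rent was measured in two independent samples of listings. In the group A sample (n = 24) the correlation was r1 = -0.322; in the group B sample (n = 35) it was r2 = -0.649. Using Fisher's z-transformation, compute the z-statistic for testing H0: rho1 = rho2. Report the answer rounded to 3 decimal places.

Fisher z-transforms: z1 = atanh(-0.322) = -0.333877, z2 = atanh(-0.649) = -0.773569; difference d = 0.439692
Var(d) = 1/21 + 1/32 = 0.0476190 + 0.0312500 = 0.0788690
z = d/√Var(d) = 0.439692 / √0.0788690 = 0.439692 / 0.280836 = 1.566

1.566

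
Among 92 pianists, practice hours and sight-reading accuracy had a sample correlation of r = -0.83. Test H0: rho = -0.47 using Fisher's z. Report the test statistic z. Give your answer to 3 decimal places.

Fisher z: atanh(-0.83) = -1.188136, atanh(-0.47) = -0.510070
z = (z_r − z_0)·√(n−3) = (-1.188136 − (-0.510070))·√89 = -0.678066 · 9.433981 = -6.397

-6.397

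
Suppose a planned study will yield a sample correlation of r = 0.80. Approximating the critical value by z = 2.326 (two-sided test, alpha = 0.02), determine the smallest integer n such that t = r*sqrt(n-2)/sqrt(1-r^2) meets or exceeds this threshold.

r√(n−2)/√(1−r²) ≥ 2.326  ⇔  n−2 ≥ (2.326)²·(1−r²)/r²
(1−r²)/r² = (1−0.6400)/0.6400 = 0.5625
n ≥ 2 + 5.410276·0.5625 = 2 + 3.0433 = 5.0433
⌈5.0433⌉ = 6

6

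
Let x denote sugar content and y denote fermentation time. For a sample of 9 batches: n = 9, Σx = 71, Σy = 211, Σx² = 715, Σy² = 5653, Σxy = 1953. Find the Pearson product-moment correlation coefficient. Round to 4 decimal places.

0.8721

Numerator: nΣxy − (Σx)(Σy) = 9·1953 − (71)(211) = 2596
Denominator: √[(nΣx²−(Σx)²)(nΣy²−(Σy)²)]
  nΣx²−(Σx)² = 9·715 − 5041 = 1394;  nΣy²−(Σy)² = 9·5653 − 44521 = 6356
  √(1394·6356) = √8860264 = 2976.6196
r = 2596 / 2976.6196 = 0.8721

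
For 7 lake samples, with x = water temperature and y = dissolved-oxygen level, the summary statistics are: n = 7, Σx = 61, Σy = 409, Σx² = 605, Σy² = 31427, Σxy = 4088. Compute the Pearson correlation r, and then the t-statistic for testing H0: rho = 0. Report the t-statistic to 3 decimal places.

S_xy = nΣxy − ΣxΣy = 7·4088 − 61·409 = 28616 − 24949 = 3667
S_xx = nΣx² − (Σx)² = 7·605 − 61² = 4235 − 3721 = 514
S_yy = nΣy² − (Σy)² = 7·31427 − 409² = 219989 − 167281 = 52708
r = S_xy / √(S_xx·S_yy) = 3667 / √(514·52708) = 3667 / √27091912 = 3667 / 5204.9891 = 0.7045
t = r·√(n−2)/√(1−r²) = 0.7045·√5 / √(1−0.496320) = 1.575310 / 0.709704 = 2.220

2.220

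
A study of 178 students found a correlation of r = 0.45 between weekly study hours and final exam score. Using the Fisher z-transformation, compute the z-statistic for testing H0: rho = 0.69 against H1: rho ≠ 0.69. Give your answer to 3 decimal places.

-4.805

Fisher z: atanh(0.45) = 0.484700, atanh(0.69) = 0.847956
z = (z_r − z_0)·√(n−3) = (0.484700 − 0.847956)·√175 = -0.363256 · 13.228757 = -4.805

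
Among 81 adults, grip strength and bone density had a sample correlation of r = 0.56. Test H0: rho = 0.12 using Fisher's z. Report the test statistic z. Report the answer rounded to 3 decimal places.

4.524

Fisher z: atanh(0.56) = 0.632833, atanh(0.12) = 0.120581
z = (z_r − z_0)·√(n−3) = (0.632833 − 0.120581)·√78 = 0.512252 · 8.831761 = 4.524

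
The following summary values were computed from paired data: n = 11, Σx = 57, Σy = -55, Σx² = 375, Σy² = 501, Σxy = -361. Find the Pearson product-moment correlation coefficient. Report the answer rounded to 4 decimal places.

-0.5665

Numerator: nΣxy − (Σx)(Σy) = 11·(-361) − (57)(-55) = -836
Denominator: √[(nΣx²−(Σx)²)(nΣy²−(Σy)²)]
  nΣx²−(Σx)² = 11·375 − 3249 = 876;  nΣy²−(Σy)² = 11·501 − 3025 = 2486
  √(876·2486) = √2177736 = 1475.7154
r = -836 / 1475.7154 = -0.5665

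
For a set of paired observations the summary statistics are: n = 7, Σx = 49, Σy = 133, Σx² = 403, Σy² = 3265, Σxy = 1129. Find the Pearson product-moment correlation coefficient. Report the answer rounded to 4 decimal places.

0.9409

S_xy = nΣxy − ΣxΣy = 7·1129 − 49·133 = 7903 − 6517 = 1386
S_xx = nΣx² − (Σx)² = 7·403 − 49² = 2821 − 2401 = 420
S_yy = nΣy² − (Σy)² = 7·3265 − 133² = 22855 − 17689 = 5166
r = S_xy / √(S_xx·S_yy) = 1386 / √(420·5166) = 1386 / √2169720 = 1386 / 1472.9969 = 0.9409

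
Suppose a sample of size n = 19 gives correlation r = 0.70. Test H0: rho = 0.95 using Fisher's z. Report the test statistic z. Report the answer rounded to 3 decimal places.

Fisher z: atanh(0.70) = 0.867301, atanh(0.95) = 1.831781
z = (z_r − z_0)·√(n−3) = (0.867301 − 1.831781)·√16 = -0.964480 · 4.000000 = -3.858

-3.858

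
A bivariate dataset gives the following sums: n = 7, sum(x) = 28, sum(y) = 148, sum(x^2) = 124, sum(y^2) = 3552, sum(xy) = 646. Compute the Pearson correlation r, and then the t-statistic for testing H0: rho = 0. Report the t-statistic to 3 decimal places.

2.599

Numerator: nΣxy − (Σx)(Σy) = 7·646 − (28)(148) = 378
Denominator: √[(nΣx²−(Σx)²)(nΣy²−(Σy)²)]
  nΣx²−(Σx)² = 7·124 − 784 = 84;  nΣy²−(Σy)² = 7·3552 − 21904 = 2960
  √(84·2960) = √248640 = 498.6381
r = 378 / 498.6381 = 0.7581
t = r·√(n−2)/√(1−r²) = 0.7581·√5 / √(1−0.574716) = 1.695163 / 0.652138 = 2.599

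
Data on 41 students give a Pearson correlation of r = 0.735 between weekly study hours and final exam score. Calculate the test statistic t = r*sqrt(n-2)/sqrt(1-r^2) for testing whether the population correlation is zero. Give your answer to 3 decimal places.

t = r·√(n−2) / √(1−r²) with r = 0.735, n = 41
  = 0.735·√39 / √(1 − 0.540225)
  = 0.735·6.244998 / 0.678067
  = 4.590074 / 0.678067 = 6.769

6.769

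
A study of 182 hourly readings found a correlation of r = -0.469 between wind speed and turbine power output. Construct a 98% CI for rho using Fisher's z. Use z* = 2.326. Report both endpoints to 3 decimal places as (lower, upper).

(-0.593, -0.323)

Fisher z: z_r = atanh(r) = ½·ln((1+(-0.469))/(1−(-0.469))) = -0.508788
SE(z) = 1/√(n−3) = 1/√179 = 0.074744
98% ⇒ z* = 2.326; margin = 2.326·0.074744 = 0.173855
CI on z-scale: (-0.682643, -0.334933)
Back-transform: tanh(-0.682643) = -0.593235, tanh(-0.334933) = -0.322946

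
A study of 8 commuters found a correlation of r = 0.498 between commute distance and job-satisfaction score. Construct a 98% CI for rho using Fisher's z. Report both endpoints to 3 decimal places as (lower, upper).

(-0.457, 0.920)

z_r = atanh(0.498) = 0.546643;  SE = 1/√(n−3) = 1/√5 = 0.447214
z-limits: 0.546643 ± 2.326·0.447214 = 0.546643 ± 1.040220 = [-0.493577, 1.586863]
ρ-limits: (tanh -0.493577, tanh 1.586863) = (-0.457, 0.920)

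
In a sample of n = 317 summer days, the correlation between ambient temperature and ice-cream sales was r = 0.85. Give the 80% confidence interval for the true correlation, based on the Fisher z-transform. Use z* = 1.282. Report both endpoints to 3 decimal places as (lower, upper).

z_r = atanh(0.85) = 1.256153;  SE = 1/√(n−3) = 1/√314 = 0.056433
z-limits: 1.256153 ± 1.282·0.056433 = 1.256153 ± 0.072347 = [1.183806, 1.328500]
ρ-limits: (tanh 1.183806, tanh 1.328500) = (0.829, 0.869)

(0.829, 0.869)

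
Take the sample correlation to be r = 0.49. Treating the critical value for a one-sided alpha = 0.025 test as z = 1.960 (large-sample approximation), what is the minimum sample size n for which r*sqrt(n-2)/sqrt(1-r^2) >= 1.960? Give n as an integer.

Need r·√(n−2)/√(1−r²) ≥ 1.960
√(n−2) ≥ 1.960·√(1−0.2401) / 0.49 = 1.960·0.871722 / 0.49 = 3.4869
n−2 ≥ 12.1585  ⇒  n ≥ 14.1585
Smallest integer n = 15

15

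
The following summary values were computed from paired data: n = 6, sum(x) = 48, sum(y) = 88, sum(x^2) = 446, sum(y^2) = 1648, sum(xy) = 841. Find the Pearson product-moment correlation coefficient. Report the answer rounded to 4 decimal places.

Numerator: nΣxy − (Σx)(Σy) = 6·841 − (48)(88) = 822
Denominator: √[(nΣx²−(Σx)²)(nΣy²−(Σy)²)]
  nΣx²−(Σx)² = 6·446 − 2304 = 372;  nΣy²−(Σy)² = 6·1648 − 7744 = 2144
  √(372·2144) = √797568 = 893.0666
r = 822 / 893.0666 = 0.9204

0.9204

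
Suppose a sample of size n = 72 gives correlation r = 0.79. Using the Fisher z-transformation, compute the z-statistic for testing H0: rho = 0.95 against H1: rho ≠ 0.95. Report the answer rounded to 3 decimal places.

z_r = atanh(0.79) = 1.071432,  z_0 = atanh(0.95) = 1.831781
SE = 1/√(n−3) = 1/√69 = 0.120386
z = (z_r − z_0)/SE = (1.071432 − 1.831781) / 0.120386 = -0.760349 / 0.120386 = -6.316

-6.316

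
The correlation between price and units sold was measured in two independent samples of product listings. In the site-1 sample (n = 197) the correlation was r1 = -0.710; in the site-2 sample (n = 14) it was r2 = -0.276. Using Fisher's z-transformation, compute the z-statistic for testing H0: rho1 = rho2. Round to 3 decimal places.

-1.948

z1 = atanh(-0.710) = -0.887184,  z2 = atanh(-0.276) = -0.283347
SE = √(1/(n1−3) + 1/(n2−3)) = √(1/194 + 1/11) = √(0.0051546 + 0.0909091) = √0.0960637 = 0.309941
z = (z1 − z2)/SE = (-0.887184 − (-0.283347)) / 0.309941 = -0.603837 / 0.309941 = -1.948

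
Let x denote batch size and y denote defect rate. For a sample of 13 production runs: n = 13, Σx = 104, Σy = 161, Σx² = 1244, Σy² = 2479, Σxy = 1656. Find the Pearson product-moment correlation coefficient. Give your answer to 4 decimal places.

Numerator: nΣxy − (Σx)(Σy) = 13·1656 − (104)(161) = 4784
Denominator: √[(nΣx²−(Σx)²)(nΣy²−(Σy)²)]
  nΣx²−(Σx)² = 13·1244 − 10816 = 5356;  nΣy²−(Σy)² = 13·2479 − 25921 = 6306
  √(5356·6306) = √33774936 = 5811.6208
r = 4784 / 5811.6208 = 0.8232

0.8232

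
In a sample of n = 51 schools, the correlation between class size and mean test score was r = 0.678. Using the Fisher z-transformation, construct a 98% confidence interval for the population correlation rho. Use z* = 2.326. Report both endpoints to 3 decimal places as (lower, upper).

Fisher z: z_r = atanh(r) = ½·ln((1+0.678)/(1−0.678)) = 0.825403
SE(z) = 1/√(n−3) = 1/√48 = 0.144338
98% ⇒ z* = 2.326; margin = 2.326·0.144338 = 0.335730
CI on z-scale: (0.489673, 1.161133)
Back-transform: tanh(0.489673) = 0.453957, tanh(1.161133) = 0.821409

(0.454, 0.821)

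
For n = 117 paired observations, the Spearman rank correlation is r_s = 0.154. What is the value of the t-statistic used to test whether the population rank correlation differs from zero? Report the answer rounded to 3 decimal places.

1.671

1 − r_s² = 1 − 0.023716 = 0.976284;  √(1−r_s²) = 0.988071
√(n−2) = √115 = 10.723805
t = r_s·√(n−2)/√(1−r_s²) = 0.154 · 10.723805 / 0.988071 = 1.671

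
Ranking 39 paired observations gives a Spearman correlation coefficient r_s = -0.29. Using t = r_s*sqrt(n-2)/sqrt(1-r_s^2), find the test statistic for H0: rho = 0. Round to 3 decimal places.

1 − r_s² = 1 − 0.0841 = 0.9159;  √(1−r_s²) = 0.957027
√(n−2) = √37 = 6.082763
t = r_s·√(n−2)/√(1−r_s²) = -0.29 · 6.082763 / 0.957027 = -1.843

-1.843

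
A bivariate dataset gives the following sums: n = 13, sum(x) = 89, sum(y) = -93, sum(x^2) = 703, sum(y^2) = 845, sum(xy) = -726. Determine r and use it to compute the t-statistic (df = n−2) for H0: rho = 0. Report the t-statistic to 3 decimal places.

S_xy = nΣxy − ΣxΣy = 13·(-726) − 89·(-93) = -9438 − (-8277) = -1161
S_xx = nΣx² − (Σx)² = 13·703 − 89² = 9139 − 7921 = 1218
S_yy = nΣy² − (Σy)² = 13·845 − (-93)² = 10985 − 8649 = 2336
r = S_xy / √(S_xx·S_yy) = -1161 / √(1218·2336) = -1161 / √2845248 = -1161 / 1686.7863 = -0.6883
t = r·√(n−2)/√(1−r²) = -0.6883·√11 / √(1−0.473757) = -2.282833 / 0.725426 = -3.147

-3.147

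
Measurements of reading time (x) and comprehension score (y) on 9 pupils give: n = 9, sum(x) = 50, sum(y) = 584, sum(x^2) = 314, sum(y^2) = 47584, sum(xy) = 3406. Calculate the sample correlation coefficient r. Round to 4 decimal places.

0.2727

Numerator: nΣxy − (Σx)(Σy) = 9·3406 − (50)(584) = 1454
Denominator: √[(nΣx²−(Σx)²)(nΣy²−(Σy)²)]
  nΣx²−(Σx)² = 9·314 − 2500 = 326;  nΣy²−(Σy)² = 9·47584 − 341056 = 87200
  √(326·87200) = √28427200 = 5331.7164
r = 1454 / 5331.7164 = 0.2727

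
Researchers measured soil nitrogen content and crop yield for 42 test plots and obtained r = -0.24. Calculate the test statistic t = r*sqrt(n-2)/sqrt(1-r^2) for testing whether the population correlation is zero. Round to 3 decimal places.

1 − r² = 1 − 0.0576 = 0.9424;  √(1−r²) = 0.970773
√(n−2) = √40 = 6.324555
t = r·√(n−2)/√(1−r²) = -0.24 · 6.324555 / 0.970773 = -1.564

-1.564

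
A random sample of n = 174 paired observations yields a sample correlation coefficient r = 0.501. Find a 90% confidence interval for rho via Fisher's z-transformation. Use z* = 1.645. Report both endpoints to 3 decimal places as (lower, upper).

(0.401, 0.589)

z_r = atanh(0.501) = 0.550640;  SE = 1/√(n−3) = 1/√171 = 0.076472
z-limits: 0.550640 ± 1.645·0.076472 = 0.550640 ± 0.125796 = [0.424844, 0.676436]
ρ-limits: (tanh 0.424844, tanh 0.676436) = (0.401, 0.589)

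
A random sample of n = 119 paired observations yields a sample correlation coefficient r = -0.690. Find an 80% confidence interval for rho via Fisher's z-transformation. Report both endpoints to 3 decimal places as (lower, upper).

Fisher z: z_r = atanh(r) = ½·ln((1+(-0.690))/(1−(-0.690))) = -0.847956
SE(z) = 1/√(n−3) = 1/√116 = 0.092848
80% ⇒ z* = 1.282; margin = 1.282·0.092848 = 0.119031
CI on z-scale: (-0.966987, -0.728925)
Back-transform: tanh(-0.966987) = -0.747377, tanh(-0.728925) = -0.622407

(-0.747, -0.622)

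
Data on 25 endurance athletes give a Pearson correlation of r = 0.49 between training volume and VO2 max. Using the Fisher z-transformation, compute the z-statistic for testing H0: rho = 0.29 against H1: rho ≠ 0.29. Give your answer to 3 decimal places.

1.114

z_r = atanh(0.49) = 0.536060,  z_0 = atanh(0.29) = 0.298566
SE = 1/√(n−3) = 1/√22 = 0.213201
z = (z_r − z_0)/SE = (0.536060 − 0.298566) / 0.213201 = 0.237494 / 0.213201 = 1.114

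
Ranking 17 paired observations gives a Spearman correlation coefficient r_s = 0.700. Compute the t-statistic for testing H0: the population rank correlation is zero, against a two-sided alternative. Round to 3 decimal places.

3.796

t = r_s·√(n−2) / √(1−r_s²) with r_s = 0.700, n = 17
  = 0.700·√15 / √(1 − 0.490000)
  = 0.700·3.872983 / 0.714143
  = 2.711088 / 0.714143 = 3.796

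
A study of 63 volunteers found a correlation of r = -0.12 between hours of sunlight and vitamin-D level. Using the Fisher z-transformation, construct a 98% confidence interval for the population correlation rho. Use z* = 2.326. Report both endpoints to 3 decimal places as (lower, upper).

(-0.398, 0.178)

z_r = atanh(-0.12) = -0.120581;  SE = 1/√(n−3) = 1/√60 = 0.129099
z-limits: -0.120581 ± 2.326·0.129099 = -0.120581 ± 0.300284 = [-0.420865, 0.179703]
ρ-limits: (tanh -0.420865, tanh 0.179703) = (-0.398, 0.178)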